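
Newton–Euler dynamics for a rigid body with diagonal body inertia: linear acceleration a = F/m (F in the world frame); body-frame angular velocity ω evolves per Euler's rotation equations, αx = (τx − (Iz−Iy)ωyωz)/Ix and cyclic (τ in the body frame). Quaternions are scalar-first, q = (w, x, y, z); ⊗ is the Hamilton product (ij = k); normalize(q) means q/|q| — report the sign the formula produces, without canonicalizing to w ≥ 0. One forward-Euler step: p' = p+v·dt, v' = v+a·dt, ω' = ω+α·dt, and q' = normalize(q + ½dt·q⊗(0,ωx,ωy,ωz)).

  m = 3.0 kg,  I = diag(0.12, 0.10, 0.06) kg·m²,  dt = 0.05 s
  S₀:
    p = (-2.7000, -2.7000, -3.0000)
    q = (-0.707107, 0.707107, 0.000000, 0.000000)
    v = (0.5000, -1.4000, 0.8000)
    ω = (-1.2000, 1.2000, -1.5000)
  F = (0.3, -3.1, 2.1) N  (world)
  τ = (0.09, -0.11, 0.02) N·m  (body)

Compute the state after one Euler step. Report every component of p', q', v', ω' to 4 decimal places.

gyro term ω×Iω = (0.0720, 0.1080, 0.0288)
angular accel α = (0.1500, -2.1800, -0.1467)
ω + α·dt = (-1.1925, 1.0910, -1.5073)
Hamilton product q⊗(0,ω) = (0.8485284, 0.8485284, 0.2121321, 1.9091889)
q' = normalize(q + ½dt·q⊗(0,ω)) = (-0.6848, 0.7272, 0.0053, 0.0477)
linear accel F/m = (0.1000, -1.0333, 0.7000)
new position p' = (-2.6750, -2.7700, -2.9600)
v + (F/m)dt = (0.5050, -1.4517, 0.8350)

p' = (-2.6750, -2.7700, -2.9600)
q' = (-0.6848, 0.7272, 0.0053, 0.0477)
v' = (0.5050, -1.4517, 0.8350)
ω' = (-1.1925, 1.0910, -1.5073)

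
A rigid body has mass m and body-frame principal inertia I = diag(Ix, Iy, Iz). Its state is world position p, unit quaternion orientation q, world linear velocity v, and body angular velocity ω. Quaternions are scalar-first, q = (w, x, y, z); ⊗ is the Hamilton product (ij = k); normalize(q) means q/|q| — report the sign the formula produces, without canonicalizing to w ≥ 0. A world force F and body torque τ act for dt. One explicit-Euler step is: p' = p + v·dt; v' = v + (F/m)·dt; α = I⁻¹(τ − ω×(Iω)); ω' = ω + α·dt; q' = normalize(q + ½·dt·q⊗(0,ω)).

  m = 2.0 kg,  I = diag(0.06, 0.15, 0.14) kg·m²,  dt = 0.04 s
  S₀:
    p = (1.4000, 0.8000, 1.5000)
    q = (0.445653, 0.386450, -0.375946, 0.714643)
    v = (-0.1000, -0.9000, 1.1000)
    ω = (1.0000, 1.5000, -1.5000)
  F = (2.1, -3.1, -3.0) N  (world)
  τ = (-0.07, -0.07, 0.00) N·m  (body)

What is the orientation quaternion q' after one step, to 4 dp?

q' = (0.4701, 0.3848, -0.3363, 0.7196)

Hamilton product q⊗(0,ω) = (1.2494335, -0.0623925, 1.9627975, 0.2871415)
q' = normalize(q + ½dt·q⊗(0,ω)) = (0.4701, 0.3848, -0.3363, 0.7196)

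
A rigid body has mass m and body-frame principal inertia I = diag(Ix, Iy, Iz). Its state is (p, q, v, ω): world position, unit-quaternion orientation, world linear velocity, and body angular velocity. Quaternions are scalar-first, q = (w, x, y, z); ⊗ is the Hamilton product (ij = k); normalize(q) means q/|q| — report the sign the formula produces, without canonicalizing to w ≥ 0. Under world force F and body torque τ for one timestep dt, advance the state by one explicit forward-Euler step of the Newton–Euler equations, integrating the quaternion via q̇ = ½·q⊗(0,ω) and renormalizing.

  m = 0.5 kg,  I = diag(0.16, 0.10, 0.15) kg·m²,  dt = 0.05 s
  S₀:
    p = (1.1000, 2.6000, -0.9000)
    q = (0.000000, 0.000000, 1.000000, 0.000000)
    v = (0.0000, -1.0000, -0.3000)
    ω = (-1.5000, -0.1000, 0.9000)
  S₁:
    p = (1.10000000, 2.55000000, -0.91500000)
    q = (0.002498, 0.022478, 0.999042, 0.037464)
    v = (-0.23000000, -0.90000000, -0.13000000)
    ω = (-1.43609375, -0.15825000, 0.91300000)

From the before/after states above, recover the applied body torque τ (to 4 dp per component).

τ = (0.2000, -0.1300, 0.0300)

rate change Δω = (0.06390625, -0.05825000, 0.01300000)
applied torque τ = (0.2000, -0.1300, 0.0300)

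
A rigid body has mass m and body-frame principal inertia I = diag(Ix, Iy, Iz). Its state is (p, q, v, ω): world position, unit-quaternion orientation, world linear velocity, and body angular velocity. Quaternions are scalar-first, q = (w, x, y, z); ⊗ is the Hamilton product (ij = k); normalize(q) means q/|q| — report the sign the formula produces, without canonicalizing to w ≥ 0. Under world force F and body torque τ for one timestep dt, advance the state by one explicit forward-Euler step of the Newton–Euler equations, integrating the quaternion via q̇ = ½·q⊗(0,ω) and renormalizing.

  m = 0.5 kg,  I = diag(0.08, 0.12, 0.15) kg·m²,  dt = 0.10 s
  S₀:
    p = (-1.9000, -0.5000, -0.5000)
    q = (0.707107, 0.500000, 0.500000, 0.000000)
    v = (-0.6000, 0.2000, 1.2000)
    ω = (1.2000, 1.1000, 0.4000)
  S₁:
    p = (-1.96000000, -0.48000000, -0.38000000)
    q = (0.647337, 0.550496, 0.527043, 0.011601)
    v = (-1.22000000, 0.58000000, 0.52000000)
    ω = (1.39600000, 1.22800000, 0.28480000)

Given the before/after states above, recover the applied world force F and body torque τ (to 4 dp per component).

F = (-3.1000, 1.9000, -3.4000)
τ = (0.1700, 0.1200, -0.1200)

Δv = v₁−v₀ = (-0.62000000, 0.38000000, -0.68000000)
applied force F = (-3.1000, 1.9000, -3.4000)
Δω = ω₁−ω₀ = (0.19600000, 0.12800000, -0.11520000)
ω₀×(Iω₀) = (0.0132, -0.0336, 0.0528)
applied torque τ = (0.1700, 0.1200, -0.1200)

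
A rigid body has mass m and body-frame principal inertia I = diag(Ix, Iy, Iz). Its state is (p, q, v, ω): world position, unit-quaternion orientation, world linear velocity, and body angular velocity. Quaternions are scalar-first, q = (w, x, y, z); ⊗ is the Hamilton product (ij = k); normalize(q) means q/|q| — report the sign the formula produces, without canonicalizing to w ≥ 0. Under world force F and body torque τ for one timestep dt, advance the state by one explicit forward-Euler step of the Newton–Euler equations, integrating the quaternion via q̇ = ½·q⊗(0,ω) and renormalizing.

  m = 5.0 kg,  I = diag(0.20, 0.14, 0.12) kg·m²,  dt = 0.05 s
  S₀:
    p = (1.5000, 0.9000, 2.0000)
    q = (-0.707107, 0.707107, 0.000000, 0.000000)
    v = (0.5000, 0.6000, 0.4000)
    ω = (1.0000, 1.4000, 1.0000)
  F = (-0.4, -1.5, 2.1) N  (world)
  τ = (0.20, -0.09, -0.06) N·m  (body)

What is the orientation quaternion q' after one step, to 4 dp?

q' = (-0.7239, 0.6886, -0.0424, 0.0071)

Hamilton product q⊗(0,ω) = (-0.7071070, -0.7071070, -1.6970568, 0.2828428)
q' = normalize(q + ½dt·q⊗(0,ω)) = (-0.7239, 0.6886, -0.0424, 0.0071)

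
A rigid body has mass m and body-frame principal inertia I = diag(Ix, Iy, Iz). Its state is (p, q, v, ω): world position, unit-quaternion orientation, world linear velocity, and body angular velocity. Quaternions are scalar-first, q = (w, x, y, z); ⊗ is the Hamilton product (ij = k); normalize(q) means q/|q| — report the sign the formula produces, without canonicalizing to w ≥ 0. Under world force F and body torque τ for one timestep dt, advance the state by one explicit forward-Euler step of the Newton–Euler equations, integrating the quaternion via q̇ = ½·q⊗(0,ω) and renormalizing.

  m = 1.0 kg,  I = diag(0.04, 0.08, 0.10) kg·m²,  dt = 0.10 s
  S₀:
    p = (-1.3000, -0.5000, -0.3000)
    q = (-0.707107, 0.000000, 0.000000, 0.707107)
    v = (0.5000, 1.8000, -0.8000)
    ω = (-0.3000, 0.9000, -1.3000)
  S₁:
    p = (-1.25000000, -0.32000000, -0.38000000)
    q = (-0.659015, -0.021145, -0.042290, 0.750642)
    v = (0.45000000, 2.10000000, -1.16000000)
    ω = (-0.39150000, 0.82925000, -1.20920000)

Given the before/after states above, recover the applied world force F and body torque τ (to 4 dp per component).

Δv = v₁−v₀ = (-0.05000000, 0.30000000, -0.36000000)
applied force F = (-0.5000, 3.0000, -3.6000)
rate change Δω = (-0.09150000, -0.07075000, 0.09080000)
I·α + gyro = (-0.0600, -0.0800, 0.0800)

F = (-0.5000, 3.0000, -3.6000)
τ = (-0.0600, -0.0800, 0.0800)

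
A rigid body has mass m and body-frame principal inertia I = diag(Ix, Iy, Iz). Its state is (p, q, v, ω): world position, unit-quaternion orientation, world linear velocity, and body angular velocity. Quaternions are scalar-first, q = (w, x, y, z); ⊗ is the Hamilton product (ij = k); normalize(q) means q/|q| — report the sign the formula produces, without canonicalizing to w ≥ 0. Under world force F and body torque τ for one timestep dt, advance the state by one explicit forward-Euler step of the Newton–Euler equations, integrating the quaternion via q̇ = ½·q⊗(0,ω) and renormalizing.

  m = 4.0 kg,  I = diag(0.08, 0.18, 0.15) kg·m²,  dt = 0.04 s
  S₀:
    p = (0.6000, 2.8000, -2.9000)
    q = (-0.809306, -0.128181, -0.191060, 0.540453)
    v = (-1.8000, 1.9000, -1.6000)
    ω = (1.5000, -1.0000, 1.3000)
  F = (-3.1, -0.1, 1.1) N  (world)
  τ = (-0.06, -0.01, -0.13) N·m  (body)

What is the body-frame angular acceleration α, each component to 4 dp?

ω×(Iω) gyroscopic = (0.0390, -0.1365, -0.1500)
α = I⁻¹(τ − ω×Iω) = (-1.2375, 0.7028, 0.1333)

α = (-1.2375, 0.7028, 0.1333)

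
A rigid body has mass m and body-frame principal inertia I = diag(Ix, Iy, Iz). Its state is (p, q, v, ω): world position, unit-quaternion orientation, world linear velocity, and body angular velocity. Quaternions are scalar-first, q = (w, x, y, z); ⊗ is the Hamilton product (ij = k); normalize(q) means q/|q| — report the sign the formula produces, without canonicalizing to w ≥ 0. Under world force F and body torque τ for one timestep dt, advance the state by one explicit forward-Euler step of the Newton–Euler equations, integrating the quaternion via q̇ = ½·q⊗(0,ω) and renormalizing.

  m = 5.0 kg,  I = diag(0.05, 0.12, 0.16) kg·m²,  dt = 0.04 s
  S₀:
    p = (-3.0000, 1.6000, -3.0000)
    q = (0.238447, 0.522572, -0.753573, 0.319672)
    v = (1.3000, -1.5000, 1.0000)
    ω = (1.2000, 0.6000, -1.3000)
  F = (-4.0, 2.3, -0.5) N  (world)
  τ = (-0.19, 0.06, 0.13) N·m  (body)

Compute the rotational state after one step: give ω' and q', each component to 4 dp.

(τ − ω×Iω)/I = (-3.1760, -0.9300, 0.4975)
ω' = ω + α·dt = (1.0730, 0.5628, -1.2801)
q⊗(0,ω) = (0.2406310, 1.0739781, 1.2060182, 0.9078497)
updated quaternion q' = (0.2431, 0.5437, -0.7289, 0.3376)

ω' = (1.0730, 0.5628, -1.2801)
q' = (0.2431, 0.5437, -0.7289, 0.3376)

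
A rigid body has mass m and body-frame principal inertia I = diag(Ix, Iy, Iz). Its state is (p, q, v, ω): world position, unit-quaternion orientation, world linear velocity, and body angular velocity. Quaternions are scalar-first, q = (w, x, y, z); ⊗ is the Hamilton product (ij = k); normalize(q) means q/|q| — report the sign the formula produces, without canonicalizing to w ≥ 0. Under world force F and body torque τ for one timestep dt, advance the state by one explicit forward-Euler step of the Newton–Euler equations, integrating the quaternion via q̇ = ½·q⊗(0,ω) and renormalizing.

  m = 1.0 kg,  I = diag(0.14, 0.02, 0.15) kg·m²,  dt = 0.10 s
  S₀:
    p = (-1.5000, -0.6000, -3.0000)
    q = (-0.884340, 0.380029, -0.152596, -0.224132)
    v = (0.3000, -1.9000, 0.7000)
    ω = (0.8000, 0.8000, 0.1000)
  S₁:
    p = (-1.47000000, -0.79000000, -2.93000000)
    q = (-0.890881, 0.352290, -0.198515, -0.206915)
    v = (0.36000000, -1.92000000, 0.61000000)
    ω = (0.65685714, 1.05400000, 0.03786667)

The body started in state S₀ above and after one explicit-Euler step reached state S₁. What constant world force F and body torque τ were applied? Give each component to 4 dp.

F = (0.6000, -0.2000, -0.9000)
τ = (-0.1900, 0.0500, -0.1700)

Δv = v₁−v₀ = (0.06000000, -0.02000000, -0.09000000)
F = m·Δv/dt = (0.6000, -0.2000, -0.9000)
Δω = ω₁−ω₀ = (-0.14314286, 0.25400000, -0.06213333)
gyro term ω₀×Iω₀ = (0.0104, -0.0008, -0.0768)
τ = I·(Δω/dt) + ω₀×(Iω₀) = (-0.1900, 0.0500, -0.1700)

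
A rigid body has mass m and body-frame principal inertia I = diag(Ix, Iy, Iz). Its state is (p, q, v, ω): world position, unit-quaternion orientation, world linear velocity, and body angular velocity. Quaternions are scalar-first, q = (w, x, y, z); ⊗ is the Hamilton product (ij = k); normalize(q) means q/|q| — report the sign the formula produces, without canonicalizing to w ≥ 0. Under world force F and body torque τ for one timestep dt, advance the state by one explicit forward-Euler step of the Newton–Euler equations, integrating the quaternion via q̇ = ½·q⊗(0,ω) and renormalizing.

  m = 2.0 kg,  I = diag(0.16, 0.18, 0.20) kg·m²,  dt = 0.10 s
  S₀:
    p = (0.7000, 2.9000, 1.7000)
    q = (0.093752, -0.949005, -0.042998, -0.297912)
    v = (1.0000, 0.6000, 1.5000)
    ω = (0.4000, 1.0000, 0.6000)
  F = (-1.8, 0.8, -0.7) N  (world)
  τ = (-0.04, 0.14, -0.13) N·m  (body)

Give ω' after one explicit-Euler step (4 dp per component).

(τ − ω×Iω)/I = (-0.3250, 0.8311, -0.6900)
new body rate ω' = (0.3675, 1.0831, 0.5310)

ω' = (0.3675, 1.0831, 0.5310)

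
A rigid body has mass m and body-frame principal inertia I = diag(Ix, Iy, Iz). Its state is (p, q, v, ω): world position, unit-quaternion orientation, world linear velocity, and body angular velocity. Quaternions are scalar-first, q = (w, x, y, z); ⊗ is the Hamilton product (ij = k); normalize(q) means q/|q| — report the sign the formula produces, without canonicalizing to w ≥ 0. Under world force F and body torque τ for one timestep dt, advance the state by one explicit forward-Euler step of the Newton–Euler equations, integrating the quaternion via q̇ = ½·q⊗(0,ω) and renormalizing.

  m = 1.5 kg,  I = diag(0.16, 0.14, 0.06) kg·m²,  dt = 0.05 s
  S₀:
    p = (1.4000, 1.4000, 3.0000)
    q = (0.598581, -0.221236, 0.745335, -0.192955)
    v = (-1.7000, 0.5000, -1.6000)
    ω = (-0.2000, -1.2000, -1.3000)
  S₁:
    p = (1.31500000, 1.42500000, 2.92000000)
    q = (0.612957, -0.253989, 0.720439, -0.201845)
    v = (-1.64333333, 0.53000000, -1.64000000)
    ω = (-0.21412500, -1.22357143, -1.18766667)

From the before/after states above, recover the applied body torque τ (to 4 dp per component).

ω₁ − ω₀ = (-0.01412500, -0.02357143, 0.11233333)
precession coupling = (-0.1248, 0.0260, -0.0048)
I·α + gyro = (-0.1700, -0.0400, 0.1300)

τ = (-0.1700, -0.0400, 0.1300)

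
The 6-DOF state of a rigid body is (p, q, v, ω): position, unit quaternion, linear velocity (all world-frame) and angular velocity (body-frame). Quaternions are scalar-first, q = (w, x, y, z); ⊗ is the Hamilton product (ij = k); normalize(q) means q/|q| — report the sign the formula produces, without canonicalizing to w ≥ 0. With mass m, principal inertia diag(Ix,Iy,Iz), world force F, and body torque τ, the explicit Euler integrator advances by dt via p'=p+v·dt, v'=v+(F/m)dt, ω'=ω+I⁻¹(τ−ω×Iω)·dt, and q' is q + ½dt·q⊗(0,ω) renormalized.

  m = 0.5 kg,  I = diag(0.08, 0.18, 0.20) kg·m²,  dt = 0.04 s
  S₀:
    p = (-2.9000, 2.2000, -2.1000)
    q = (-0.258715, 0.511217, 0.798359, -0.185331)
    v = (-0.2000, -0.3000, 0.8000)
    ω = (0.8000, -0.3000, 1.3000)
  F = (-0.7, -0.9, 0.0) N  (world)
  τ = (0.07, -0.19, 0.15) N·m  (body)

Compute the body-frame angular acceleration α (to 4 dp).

ω×(Iω) gyroscopic = (-0.0078, -0.1248, -0.0240)
angular accel α = (0.9725, -0.3622, 0.8700)

α = (0.9725, -0.3622, 0.8700)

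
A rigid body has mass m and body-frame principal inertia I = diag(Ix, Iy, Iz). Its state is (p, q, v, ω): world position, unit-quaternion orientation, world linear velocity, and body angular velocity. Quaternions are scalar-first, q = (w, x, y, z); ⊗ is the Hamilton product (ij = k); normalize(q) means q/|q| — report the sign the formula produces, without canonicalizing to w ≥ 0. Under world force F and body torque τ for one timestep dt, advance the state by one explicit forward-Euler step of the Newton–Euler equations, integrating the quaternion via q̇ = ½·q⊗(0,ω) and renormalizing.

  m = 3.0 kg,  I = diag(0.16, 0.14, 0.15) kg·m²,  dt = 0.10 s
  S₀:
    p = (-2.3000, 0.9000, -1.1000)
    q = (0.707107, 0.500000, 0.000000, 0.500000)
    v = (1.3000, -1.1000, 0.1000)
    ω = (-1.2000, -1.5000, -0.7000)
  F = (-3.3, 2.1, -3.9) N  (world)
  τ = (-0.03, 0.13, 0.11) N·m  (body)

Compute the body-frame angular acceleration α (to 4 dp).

α = (-0.2531, 0.8686, 0.9733)

gyro term ω×Iω = (0.0105, 0.0084, -0.0360)
(τ − ω×Iω)/I = (-0.2531, 0.8686, 0.9733)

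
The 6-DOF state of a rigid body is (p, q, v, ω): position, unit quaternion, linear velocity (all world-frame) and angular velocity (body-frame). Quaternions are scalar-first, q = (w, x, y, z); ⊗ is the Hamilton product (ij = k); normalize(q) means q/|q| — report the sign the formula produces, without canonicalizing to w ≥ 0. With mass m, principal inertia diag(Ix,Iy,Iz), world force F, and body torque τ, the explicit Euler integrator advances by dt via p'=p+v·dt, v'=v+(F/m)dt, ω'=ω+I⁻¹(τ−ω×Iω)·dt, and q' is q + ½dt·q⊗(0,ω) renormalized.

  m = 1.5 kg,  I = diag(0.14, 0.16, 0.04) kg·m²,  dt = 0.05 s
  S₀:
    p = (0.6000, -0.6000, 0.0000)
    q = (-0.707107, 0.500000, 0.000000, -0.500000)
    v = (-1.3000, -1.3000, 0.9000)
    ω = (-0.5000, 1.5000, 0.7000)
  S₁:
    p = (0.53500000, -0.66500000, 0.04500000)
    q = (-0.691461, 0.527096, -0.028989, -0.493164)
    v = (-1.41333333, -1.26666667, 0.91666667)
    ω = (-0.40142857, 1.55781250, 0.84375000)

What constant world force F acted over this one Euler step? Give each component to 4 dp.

Δv = v₁−v₀ = (-0.11333333, 0.03333333, 0.01666667)
applied force F = (-3.4000, 1.0000, 0.5000)

F = (-3.4000, 1.0000, 0.5000)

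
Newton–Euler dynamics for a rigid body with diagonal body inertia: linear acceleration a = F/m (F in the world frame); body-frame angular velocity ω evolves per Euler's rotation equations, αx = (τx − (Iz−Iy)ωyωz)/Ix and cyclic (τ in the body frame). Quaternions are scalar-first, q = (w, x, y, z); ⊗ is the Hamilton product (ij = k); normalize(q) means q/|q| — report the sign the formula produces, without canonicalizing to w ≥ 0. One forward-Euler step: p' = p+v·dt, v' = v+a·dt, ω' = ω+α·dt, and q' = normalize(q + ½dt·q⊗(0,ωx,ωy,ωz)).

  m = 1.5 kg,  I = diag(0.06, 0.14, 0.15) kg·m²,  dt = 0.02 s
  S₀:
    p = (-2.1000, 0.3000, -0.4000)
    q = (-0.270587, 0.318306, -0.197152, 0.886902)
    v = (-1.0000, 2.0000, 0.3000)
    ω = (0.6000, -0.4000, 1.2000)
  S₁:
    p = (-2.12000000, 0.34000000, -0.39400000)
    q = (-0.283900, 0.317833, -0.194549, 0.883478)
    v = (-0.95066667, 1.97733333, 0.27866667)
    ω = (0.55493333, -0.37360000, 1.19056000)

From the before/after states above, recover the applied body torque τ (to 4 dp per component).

rate change Δω = (-0.04506667, 0.02640000, -0.00944000)
I·α + gyro = (-0.1400, 0.1200, -0.0900)

τ = (-0.1400, 0.1200, -0.0900)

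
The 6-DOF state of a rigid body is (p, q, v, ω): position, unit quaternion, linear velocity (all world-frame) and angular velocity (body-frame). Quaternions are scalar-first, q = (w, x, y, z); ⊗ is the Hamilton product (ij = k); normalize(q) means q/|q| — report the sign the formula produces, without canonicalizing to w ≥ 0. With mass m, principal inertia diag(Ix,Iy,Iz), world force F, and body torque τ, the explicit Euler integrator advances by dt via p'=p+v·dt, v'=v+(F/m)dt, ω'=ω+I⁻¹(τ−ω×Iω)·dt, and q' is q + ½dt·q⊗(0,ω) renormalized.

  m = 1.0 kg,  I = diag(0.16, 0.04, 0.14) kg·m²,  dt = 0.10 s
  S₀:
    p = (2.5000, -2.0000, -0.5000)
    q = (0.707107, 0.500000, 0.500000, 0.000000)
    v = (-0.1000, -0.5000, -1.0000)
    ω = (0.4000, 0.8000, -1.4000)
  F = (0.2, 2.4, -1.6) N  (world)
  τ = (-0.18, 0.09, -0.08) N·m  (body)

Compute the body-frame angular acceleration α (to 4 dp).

precession coupling ω×(Iω) = (-0.1120, -0.0112, -0.0384)
α = I⁻¹(τ − ω×Iω) = (-0.4250, 2.5300, -0.2971)

α = (-0.4250, 2.5300, -0.2971)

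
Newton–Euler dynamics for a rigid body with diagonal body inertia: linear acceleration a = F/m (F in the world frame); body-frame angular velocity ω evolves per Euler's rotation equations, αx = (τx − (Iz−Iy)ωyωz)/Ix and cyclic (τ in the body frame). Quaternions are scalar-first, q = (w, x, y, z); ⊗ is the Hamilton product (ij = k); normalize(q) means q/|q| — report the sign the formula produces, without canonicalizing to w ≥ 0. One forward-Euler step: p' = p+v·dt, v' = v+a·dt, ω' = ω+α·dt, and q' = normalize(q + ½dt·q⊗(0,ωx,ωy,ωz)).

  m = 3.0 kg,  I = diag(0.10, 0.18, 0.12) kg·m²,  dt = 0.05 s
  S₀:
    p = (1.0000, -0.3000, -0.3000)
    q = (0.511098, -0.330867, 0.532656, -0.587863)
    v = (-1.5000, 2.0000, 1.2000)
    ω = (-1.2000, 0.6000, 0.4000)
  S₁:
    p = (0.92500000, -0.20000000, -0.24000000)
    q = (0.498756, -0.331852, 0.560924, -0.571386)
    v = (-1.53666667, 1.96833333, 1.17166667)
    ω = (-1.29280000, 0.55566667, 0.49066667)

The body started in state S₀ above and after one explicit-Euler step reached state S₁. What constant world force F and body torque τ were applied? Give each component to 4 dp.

Δω = ω₁−ω₀ = (-0.09280000, -0.04433333, 0.09066667)
ω₀×(Iω₀) = (-0.0144, 0.0096, -0.0576)
applied torque τ = (-0.2000, -0.1500, 0.1600)
Δv = v₁−v₀ = (-0.03666667, -0.03166667, -0.02833333)
applied force F = (-2.2000, -1.9000, -1.7000)

F = (-2.2000, -1.9000, -1.7000)
τ = (-0.2000, -0.1500, 0.1600)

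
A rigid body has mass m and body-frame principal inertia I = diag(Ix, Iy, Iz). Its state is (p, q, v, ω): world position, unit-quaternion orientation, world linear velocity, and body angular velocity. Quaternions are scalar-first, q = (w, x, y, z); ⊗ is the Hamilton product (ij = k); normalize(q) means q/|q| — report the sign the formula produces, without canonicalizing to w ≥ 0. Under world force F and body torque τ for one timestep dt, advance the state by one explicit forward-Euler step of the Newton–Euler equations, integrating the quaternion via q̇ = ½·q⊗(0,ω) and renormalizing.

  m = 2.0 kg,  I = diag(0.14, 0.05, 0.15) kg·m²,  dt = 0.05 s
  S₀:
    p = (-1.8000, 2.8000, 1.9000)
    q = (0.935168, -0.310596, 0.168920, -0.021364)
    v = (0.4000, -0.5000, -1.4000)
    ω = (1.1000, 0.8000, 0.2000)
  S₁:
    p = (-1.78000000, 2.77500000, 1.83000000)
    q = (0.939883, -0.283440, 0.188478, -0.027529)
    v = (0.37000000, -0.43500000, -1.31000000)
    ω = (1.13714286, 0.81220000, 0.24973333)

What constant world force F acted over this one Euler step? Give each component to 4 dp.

F = (-1.2000, 2.6000, 3.6000)

velocity change Δv = (-0.03000000, 0.06500000, 0.09000000)
F = m·Δv/dt = (-1.2000, 2.6000, 3.6000)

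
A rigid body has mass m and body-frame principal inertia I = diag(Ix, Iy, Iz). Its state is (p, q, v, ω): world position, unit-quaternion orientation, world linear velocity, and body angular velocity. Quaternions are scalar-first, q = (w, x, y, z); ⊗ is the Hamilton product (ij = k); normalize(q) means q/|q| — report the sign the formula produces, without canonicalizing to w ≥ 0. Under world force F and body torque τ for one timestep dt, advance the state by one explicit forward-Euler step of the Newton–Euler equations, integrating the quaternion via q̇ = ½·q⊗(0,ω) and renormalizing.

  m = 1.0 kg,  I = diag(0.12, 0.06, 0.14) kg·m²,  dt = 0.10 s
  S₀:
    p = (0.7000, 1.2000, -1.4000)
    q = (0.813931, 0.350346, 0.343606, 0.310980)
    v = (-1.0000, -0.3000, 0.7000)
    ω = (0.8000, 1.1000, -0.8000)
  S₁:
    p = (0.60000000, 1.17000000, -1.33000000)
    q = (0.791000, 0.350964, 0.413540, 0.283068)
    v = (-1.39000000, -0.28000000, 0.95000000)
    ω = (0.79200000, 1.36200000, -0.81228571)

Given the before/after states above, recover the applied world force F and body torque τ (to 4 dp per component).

Δv = v₁−v₀ = (-0.39000000, 0.02000000, 0.25000000)
F = m·Δv/dt = (-3.9000, 0.2000, 2.5000)
Δω = ω₁−ω₀ = (-0.00800000, 0.26200000, -0.01228571)
ω₀×(Iω₀) = (-0.0704, 0.0128, -0.0528)
applied torque τ = (-0.0800, 0.1700, -0.0700)

F = (-3.9000, 0.2000, 2.5000)
τ = (-0.0800, 0.1700, -0.0700)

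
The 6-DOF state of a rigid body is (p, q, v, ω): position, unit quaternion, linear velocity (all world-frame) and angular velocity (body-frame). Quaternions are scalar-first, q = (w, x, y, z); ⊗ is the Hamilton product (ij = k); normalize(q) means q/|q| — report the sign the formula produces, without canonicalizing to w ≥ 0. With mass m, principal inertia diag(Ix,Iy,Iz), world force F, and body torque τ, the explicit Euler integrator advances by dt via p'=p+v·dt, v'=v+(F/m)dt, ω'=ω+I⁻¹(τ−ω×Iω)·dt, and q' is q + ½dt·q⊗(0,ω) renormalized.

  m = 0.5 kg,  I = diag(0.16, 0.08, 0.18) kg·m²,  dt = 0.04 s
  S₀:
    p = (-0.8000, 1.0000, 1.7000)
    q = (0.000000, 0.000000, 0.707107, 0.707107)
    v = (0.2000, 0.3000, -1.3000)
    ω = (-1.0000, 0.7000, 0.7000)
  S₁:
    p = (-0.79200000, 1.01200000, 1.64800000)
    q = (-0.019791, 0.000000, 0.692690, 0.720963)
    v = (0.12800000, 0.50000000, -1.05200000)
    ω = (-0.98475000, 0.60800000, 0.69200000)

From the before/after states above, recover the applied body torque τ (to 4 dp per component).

τ = (0.1100, -0.1700, 0.0200)

Δω = ω₁−ω₀ = (0.01525000, -0.09200000, -0.00800000)
I·α + gyro = (0.1100, -0.1700, 0.0200)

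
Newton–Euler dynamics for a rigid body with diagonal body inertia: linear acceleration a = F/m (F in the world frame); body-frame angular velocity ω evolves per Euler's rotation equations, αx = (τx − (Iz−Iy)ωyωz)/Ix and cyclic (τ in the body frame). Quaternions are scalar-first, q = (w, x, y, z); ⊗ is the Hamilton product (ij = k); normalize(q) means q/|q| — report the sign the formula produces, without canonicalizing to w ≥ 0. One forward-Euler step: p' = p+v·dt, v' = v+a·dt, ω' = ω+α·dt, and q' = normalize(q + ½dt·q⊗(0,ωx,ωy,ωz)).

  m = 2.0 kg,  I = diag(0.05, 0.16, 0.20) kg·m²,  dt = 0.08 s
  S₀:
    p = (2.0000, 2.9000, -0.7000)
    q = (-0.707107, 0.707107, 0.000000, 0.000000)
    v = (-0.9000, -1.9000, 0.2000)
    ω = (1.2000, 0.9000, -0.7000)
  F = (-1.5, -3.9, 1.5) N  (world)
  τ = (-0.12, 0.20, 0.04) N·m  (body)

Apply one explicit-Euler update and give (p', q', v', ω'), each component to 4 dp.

linear accel F/m = (-0.7500, -1.9500, 0.7500)
new position p' = (1.9280, 2.7480, -0.6840)
v' = v + a·dt = (-0.9600, -2.0560, 0.2600)
angular accel α = (-1.8960, 0.4625, -0.3940)
new body rate ω' = (1.0483, 0.9370, -0.7315)
2q̇ = q⊗(0,ω) = (-0.8485284, -0.8485284, -0.1414214, 1.1313712)
q + ½dt·q⊗(0,ω), renormalized = (-0.7394, 0.6717, -0.0056, 0.0452)

p' = (1.9280, 2.7480, -0.6840)
q' = (-0.7394, 0.6717, -0.0056, 0.0452)
v' = (-0.9600, -2.0560, 0.2600)
ω' = (1.0483, 0.9370, -0.7315)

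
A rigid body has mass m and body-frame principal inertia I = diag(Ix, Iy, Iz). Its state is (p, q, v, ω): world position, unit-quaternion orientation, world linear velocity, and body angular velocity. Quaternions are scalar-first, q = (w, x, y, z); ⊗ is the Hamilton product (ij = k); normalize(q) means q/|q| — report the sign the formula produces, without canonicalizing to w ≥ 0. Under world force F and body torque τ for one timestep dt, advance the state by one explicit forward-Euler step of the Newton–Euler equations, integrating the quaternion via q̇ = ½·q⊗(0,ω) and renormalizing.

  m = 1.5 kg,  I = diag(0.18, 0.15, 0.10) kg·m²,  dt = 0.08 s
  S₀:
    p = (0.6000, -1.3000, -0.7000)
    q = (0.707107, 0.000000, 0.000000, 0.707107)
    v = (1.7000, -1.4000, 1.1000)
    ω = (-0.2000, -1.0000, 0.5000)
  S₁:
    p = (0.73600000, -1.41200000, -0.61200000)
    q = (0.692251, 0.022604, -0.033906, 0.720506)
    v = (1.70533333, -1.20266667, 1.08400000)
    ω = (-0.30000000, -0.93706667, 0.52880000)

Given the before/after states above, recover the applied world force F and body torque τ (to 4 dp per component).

v₁ − v₀ = (0.00533333, 0.19733333, -0.01600000)
applied force F = (0.1000, 3.7000, -0.3000)
Δω = ω₁−ω₀ = (-0.10000000, 0.06293333, 0.02880000)
ω₀×(Iω₀) = (0.0250, -0.0080, -0.0060)
applied torque τ = (-0.2000, 0.1100, 0.0300)

F = (0.1000, 3.7000, -0.3000)
τ = (-0.2000, 0.1100, 0.0300)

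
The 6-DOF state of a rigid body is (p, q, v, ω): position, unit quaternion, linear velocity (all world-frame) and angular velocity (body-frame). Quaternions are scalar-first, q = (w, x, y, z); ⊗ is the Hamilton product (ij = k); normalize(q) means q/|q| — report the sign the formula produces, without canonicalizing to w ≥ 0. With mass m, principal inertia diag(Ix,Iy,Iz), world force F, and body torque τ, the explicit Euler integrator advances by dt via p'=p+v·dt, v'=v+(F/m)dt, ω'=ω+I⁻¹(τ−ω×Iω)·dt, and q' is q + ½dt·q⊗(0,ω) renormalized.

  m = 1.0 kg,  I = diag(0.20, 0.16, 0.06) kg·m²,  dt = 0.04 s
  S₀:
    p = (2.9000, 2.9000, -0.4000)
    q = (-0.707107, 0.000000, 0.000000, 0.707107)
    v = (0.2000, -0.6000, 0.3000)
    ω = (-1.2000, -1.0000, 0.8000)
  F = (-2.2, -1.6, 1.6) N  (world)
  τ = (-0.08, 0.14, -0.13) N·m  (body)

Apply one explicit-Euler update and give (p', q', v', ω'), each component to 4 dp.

α = I⁻¹(τ − ω×Iω) = (-0.8000, 1.7150, -1.3667)
new body rate ω' = (-1.2320, -0.9314, 0.7453)
Hamilton product q⊗(0,ω) = (-0.5656856, 1.5556354, -0.1414214, -0.5656856)
updated quaternion q' = (-0.7180, 0.0311, -0.0028, 0.6954)
new position p' = (2.9080, 2.8760, -0.3880)
new velocity v' = (0.1120, -0.6640, 0.3640)

p' = (2.9080, 2.8760, -0.3880)
q' = (-0.7180, 0.0311, -0.0028, 0.6954)
v' = (0.1120, -0.6640, 0.3640)
ω' = (-1.2320, -0.9314, 0.7453)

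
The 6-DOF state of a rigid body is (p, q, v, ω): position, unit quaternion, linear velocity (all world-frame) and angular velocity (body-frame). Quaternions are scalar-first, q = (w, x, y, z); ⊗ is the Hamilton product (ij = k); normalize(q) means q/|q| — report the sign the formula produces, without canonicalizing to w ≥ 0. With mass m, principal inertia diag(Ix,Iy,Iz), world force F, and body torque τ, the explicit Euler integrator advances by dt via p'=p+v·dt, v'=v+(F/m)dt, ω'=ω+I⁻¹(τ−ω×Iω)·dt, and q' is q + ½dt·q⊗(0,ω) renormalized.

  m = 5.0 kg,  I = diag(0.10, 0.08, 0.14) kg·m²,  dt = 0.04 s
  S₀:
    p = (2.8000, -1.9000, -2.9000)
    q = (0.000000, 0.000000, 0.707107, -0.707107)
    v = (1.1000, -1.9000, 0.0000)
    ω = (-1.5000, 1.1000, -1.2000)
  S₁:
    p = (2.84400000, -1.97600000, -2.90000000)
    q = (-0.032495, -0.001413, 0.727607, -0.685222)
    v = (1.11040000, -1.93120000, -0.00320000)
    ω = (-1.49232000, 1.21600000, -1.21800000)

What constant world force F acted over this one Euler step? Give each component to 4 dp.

F = (1.3000, -3.9000, -0.4000)

Δv = v₁−v₀ = (0.01040000, -0.03120000, -0.00320000)
applied force F = (1.3000, -3.9000, -0.4000)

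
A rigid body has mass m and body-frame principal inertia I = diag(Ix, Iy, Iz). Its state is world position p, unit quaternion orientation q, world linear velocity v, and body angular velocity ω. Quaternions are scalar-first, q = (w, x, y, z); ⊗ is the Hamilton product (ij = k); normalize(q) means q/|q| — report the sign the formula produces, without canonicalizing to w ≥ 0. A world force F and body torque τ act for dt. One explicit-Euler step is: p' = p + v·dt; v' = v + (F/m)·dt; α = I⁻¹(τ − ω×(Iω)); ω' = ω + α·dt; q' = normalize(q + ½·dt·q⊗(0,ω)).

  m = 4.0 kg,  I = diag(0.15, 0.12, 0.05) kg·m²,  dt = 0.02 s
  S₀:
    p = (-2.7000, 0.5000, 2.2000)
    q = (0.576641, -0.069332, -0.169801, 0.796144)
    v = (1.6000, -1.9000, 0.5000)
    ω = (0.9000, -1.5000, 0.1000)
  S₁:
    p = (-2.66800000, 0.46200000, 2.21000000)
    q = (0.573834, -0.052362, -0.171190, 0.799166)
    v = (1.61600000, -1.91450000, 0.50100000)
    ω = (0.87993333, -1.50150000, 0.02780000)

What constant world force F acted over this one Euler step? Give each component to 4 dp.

F = (3.2000, -2.9000, 0.2000)

velocity change Δv = (0.01600000, -0.01450000, 0.00100000)
F = m·Δv/dt = (3.2000, -2.9000, 0.2000)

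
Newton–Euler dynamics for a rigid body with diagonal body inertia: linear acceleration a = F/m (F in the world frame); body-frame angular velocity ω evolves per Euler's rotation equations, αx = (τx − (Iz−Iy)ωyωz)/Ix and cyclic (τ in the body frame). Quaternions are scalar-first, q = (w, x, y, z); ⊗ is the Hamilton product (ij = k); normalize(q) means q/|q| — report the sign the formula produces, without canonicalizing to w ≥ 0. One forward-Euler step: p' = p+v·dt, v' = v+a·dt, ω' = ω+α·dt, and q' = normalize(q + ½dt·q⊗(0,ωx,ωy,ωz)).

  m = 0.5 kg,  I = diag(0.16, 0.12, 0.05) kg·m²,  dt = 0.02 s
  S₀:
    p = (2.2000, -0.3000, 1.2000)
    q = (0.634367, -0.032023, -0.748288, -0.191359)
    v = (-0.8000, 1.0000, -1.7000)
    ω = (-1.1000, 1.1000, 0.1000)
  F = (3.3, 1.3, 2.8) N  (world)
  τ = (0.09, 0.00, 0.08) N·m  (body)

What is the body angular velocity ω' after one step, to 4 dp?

α = I⁻¹(τ − ω×Iω) = (0.6106, 0.1008, 0.6320)
ω' = ω + α·dt = (-1.0878, 1.1020, 0.1126)

ω' = (-1.0878, 1.1020, 0.1126)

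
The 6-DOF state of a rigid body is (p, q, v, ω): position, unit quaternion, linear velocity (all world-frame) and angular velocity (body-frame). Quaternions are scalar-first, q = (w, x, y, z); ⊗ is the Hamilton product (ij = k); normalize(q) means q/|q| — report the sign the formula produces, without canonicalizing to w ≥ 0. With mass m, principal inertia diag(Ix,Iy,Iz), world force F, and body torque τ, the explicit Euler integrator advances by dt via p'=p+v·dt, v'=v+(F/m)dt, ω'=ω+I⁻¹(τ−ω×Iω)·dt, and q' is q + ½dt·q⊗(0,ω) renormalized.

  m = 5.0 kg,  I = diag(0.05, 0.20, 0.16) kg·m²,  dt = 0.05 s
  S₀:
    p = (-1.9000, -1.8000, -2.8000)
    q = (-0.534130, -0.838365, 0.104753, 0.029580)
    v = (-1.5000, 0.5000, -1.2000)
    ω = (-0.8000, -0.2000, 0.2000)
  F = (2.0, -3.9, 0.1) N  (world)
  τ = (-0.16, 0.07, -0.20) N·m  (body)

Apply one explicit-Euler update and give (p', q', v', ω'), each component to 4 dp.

angular accel α = (-3.2320, 0.2620, -1.4000)
ω + α·dt = (-0.9616, -0.1869, 0.1300)
2q̇ = q⊗(0,ω) = (-0.6556574, 0.4541706, 0.2508350, 0.1446494)
updated quaternion q' = (-0.5504, -0.8268, 0.1110, 0.0332)
a = (0.4000, -0.7800, 0.0200)
p' = p + v·dt = (-1.9750, -1.7750, -2.8600)
v' = v + a·dt = (-1.4800, 0.4610, -1.1990)

p' = (-1.9750, -1.7750, -2.8600)
q' = (-0.5504, -0.8268, 0.1110, 0.0332)
v' = (-1.4800, 0.4610, -1.1990)
ω' = (-0.9616, -0.1869, 0.1300)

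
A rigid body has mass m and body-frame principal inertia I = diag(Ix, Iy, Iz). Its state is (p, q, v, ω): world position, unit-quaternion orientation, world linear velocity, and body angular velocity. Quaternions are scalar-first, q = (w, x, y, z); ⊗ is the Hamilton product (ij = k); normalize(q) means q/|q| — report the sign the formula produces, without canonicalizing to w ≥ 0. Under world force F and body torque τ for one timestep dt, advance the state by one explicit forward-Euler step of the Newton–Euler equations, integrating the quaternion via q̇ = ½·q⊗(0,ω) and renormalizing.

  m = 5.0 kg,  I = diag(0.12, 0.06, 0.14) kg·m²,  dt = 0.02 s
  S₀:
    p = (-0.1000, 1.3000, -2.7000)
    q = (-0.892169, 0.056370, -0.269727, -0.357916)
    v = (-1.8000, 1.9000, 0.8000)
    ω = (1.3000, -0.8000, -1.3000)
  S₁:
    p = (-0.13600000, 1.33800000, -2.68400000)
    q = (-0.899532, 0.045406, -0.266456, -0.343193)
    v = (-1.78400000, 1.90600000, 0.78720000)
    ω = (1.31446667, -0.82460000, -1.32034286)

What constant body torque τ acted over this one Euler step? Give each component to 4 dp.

τ = (0.1700, -0.0400, -0.0800)

ω₁ − ω₀ = (0.01446667, -0.02460000, -0.02034286)
I·α + gyro = (0.1700, -0.0400, -0.0800)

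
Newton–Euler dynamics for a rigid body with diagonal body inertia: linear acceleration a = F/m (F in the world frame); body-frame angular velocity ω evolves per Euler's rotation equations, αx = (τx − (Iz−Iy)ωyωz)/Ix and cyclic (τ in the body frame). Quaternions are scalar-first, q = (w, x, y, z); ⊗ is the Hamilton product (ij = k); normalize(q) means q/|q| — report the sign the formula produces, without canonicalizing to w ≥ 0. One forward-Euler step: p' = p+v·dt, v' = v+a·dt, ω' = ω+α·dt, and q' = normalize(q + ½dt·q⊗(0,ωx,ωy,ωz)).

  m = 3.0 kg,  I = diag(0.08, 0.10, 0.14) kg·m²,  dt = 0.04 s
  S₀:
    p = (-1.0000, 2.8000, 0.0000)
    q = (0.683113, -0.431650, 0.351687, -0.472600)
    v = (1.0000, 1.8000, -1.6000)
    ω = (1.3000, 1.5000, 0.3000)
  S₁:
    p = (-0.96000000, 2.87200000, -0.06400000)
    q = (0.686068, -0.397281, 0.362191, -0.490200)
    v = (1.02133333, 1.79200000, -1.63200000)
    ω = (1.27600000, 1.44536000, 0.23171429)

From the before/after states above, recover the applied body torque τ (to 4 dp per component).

τ = (-0.0300, -0.1600, -0.2000)

ω₁ − ω₀ = (-0.02400000, -0.05464000, -0.06828571)
I·α + gyro = (-0.0300, -0.1600, -0.2000)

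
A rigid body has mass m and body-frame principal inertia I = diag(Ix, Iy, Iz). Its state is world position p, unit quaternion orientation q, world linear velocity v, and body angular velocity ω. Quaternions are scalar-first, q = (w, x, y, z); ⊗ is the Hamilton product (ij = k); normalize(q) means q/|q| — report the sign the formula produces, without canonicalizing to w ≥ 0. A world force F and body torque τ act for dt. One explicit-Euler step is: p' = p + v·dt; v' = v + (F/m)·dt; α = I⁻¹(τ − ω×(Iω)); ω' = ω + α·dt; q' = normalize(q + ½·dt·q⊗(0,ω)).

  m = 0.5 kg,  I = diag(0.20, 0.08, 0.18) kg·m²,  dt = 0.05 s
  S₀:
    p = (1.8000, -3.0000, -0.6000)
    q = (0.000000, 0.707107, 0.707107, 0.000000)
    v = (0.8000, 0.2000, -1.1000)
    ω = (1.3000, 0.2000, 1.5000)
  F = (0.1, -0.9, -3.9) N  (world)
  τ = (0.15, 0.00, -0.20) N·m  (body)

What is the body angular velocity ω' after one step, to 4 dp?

ω×(Iω) gyroscopic = (0.0300, 0.0390, -0.0312)
(τ − ω×Iω)/I = (0.6000, -0.4875, -0.9378)
ω' = ω + α·dt = (1.3300, 0.1756, 1.4531)

ω' = (1.3300, 0.1756, 1.4531)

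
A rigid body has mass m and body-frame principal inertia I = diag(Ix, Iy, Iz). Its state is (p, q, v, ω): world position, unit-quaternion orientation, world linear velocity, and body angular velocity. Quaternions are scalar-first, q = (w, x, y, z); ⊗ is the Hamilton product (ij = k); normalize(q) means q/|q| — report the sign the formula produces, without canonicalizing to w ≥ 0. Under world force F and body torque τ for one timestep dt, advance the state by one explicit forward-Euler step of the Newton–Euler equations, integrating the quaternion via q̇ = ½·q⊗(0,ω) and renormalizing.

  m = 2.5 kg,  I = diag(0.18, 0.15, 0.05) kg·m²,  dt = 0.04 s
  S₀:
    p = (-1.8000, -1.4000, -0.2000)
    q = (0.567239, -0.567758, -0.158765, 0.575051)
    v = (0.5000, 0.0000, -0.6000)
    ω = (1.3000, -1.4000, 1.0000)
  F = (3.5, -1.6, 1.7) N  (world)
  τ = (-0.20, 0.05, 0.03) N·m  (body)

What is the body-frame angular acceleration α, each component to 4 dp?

α = (-1.8889, -0.7933, -0.4920)

ω×(Iω) gyroscopic = (0.1400, 0.1690, 0.0546)
angular accel α = (-1.8889, -0.7933, -0.4920)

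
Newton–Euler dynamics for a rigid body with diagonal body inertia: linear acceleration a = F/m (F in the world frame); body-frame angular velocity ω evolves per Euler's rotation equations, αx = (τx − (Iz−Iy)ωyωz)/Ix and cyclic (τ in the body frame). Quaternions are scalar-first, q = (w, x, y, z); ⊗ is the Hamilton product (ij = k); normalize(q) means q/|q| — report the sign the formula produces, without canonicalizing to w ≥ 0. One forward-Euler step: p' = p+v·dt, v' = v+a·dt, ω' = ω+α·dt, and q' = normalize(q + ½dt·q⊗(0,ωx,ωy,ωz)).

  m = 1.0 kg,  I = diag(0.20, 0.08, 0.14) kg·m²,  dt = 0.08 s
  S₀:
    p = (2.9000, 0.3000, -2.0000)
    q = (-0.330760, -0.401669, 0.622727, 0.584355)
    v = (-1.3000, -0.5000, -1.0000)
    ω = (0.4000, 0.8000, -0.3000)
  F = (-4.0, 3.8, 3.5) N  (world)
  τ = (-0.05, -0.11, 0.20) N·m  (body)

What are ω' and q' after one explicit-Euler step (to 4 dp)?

angular accel α = (-0.1780, -1.2850, 1.7029)
new body rate ω' = (0.3858, 0.6972, -0.1638)
2q̇ = q⊗(0,ω) = (-0.1622075, -0.7866061, -0.1513667, -0.4711980)
q' = normalize(q + ½dt·q⊗(0,ω)) = (-0.3370, -0.4328, 0.6162, 0.5651)

ω' = (0.3858, 0.6972, -0.1638)
q' = (-0.3370, -0.4328, 0.6162, 0.5651)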